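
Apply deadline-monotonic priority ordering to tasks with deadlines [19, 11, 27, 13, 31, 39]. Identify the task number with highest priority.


Sort tasks by relative deadline (ascending):
  Task 2: deadline = 11
  Task 4: deadline = 13
  Task 1: deadline = 19
  Task 3: deadline = 27
  Task 5: deadline = 31
  Task 6: deadline = 39
Priority order (highest first): [2, 4, 1, 3, 5, 6]
Highest priority task = 2

2


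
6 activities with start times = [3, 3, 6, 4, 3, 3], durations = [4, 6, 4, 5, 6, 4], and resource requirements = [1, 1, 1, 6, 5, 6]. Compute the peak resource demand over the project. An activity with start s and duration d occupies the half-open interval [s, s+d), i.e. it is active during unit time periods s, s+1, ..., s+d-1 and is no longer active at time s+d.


Each activity i is active on [start_i, start_i + duration_i).
Compute total resource usage per time slot:
  t=0: active resources = [], total = 0
  t=1: active resources = [], total = 0
  t=2: active resources = [], total = 0
  t=3: active resources = [1, 1, 5, 6], total = 13
  t=4: active resources = [1, 1, 6, 5, 6], total = 19
  t=5: active resources = [1, 1, 6, 5, 6], total = 19
  t=6: active resources = [1, 1, 1, 6, 5, 6], total = 20
  t=7: active resources = [1, 1, 6, 5], total = 13
  t=8: active resources = [1, 1, 6, 5], total = 13
  t=9: active resources = [1], total = 1
Peak resource demand = 20

20


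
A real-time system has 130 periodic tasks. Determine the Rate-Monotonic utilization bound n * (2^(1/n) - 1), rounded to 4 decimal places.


Compute 2^(1/130) = 1.0053461413
Subtract 1: 1.0053461413 - 1 = 0.0053461413
Multiply by n: 130 * 0.0053461413 = 0.6949983690
Round to 4 dp: 0.6950

0.6950


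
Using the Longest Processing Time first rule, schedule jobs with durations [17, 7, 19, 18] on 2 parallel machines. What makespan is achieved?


Sort jobs in decreasing order (LPT): [19, 18, 17, 7]
Assign each job to the least loaded machine:
  Machine 1: jobs [19, 7], load = 26
  Machine 2: jobs [18, 17], load = 35
Makespan = max load = 35

35


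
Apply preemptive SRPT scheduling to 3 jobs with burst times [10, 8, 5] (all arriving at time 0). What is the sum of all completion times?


Since all jobs arrive at t=0, SRPT equals SPT ordering.
SPT order: [5, 8, 10]
Completion times:
  Job 1: p=5, C=5
  Job 2: p=8, C=13
  Job 3: p=10, C=23
Total completion time = 5 + 13 + 23 = 41

41


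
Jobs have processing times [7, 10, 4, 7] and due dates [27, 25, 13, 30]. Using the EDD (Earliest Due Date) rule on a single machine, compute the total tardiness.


Sort by due date (EDD order): [(4, 13), (10, 25), (7, 27), (7, 30)]
Compute completion times and tardiness:
  Job 1: p=4, d=13, C=4, tardiness=max(0,4-13)=0
  Job 2: p=10, d=25, C=14, tardiness=max(0,14-25)=0
  Job 3: p=7, d=27, C=21, tardiness=max(0,21-27)=0
  Job 4: p=7, d=30, C=28, tardiness=max(0,28-30)=0
Total tardiness = 0

0


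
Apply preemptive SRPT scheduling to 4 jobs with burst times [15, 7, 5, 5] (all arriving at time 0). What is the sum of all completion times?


Since all jobs arrive at t=0, SRPT equals SPT ordering.
SPT order: [5, 5, 7, 15]
Completion times:
  Job 1: p=5, C=5
  Job 2: p=5, C=10
  Job 3: p=7, C=17
  Job 4: p=15, C=32
Total completion time = 5 + 10 + 17 + 32 = 64

64


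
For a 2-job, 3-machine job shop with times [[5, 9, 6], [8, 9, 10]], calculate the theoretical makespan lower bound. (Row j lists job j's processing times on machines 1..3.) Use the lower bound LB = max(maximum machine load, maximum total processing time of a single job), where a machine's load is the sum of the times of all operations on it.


Machine loads:
  Machine 1: 5 + 8 = 13
  Machine 2: 9 + 9 = 18
  Machine 3: 6 + 10 = 16
Max machine load = 18
Job totals:
  Job 1: 20
  Job 2: 27
Max job total = 27
Lower bound = max(18, 27) = 27

27


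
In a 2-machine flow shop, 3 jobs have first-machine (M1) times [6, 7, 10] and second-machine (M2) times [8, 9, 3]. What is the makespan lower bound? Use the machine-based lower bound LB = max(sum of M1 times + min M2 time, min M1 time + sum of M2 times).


LB1 = sum(M1 times) + min(M2 times) = 23 + 3 = 26
LB2 = min(M1 times) + sum(M2 times) = 6 + 20 = 26
Lower bound = max(LB1, LB2) = max(26, 26) = 26

26


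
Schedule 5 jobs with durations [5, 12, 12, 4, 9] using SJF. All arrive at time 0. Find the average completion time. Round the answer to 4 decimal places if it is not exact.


SJF order (ascending): [4, 5, 9, 12, 12]
Completion times:
  Job 1: burst=4, C=4
  Job 2: burst=5, C=9
  Job 3: burst=9, C=18
  Job 4: burst=12, C=30
  Job 5: burst=12, C=42
Average completion = 103/5 = 20.6

20.6


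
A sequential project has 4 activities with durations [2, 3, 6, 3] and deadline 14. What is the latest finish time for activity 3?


LF(activity 3) = deadline - sum of successor durations
Successors: activities 4 through 4 with durations [3]
Sum of successor durations = 3
LF = 14 - 3 = 11

11


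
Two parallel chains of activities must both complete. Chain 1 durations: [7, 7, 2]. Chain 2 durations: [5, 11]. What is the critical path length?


Path A total = 7 + 7 + 2 = 16
Path B total = 5 + 11 = 16
Critical path = longest path = max(16, 16) = 16

16


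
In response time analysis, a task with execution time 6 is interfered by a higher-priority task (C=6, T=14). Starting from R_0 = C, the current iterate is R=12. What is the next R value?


R_next = C + ceil(R_prev / T_hp) * C_hp
ceil(12 / 14) = ceil(0.8571) = 1
Interference = 1 * 6 = 6
R_next = 6 + 6 = 12
R_next = R_prev, so the iteration has converged (response time = 12).

12


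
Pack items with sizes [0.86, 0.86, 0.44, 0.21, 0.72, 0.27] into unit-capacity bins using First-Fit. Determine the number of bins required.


Place items sequentially using First-Fit:
  Item 0.86 -> new Bin 1
  Item 0.86 -> new Bin 2
  Item 0.44 -> new Bin 3
  Item 0.21 -> Bin 3 (now 0.65)
  Item 0.72 -> new Bin 4
  Item 0.27 -> Bin 3 (now 0.92)
Total bins used = 4

4


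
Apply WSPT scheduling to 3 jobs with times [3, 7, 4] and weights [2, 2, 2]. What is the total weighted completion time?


Compute p/w ratios and sort ascending (WSPT): [(3, 2), (4, 2), (7, 2)]
Compute weighted completion times:
  Job (p=3,w=2): C=3, w*C=2*3=6
  Job (p=4,w=2): C=7, w*C=2*7=14
  Job (p=7,w=2): C=14, w*C=2*14=28
Total weighted completion time = 48

48


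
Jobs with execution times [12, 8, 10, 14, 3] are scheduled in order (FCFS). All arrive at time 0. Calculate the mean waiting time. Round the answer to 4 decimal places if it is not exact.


FCFS order (as given): [12, 8, 10, 14, 3]
Waiting times:
  Job 1: wait = 0
  Job 2: wait = 12
  Job 3: wait = 20
  Job 4: wait = 30
  Job 5: wait = 44
Sum of waiting times = 106
Average waiting time = 106/5 = 21.2

21.2


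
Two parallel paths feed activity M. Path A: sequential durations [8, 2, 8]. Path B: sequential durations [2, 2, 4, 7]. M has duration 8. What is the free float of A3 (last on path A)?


ES(A3) = sum of predecessors on chain A = 10
EF(A3) = ES + duration = 10 + 8 = 18
Successor of A3 is M. ES(M) = max(sum(A), sum(B)) = max(18, 15) = 18
Free float = ES(successor) - EF(current) = 18 - 18 = 0

0


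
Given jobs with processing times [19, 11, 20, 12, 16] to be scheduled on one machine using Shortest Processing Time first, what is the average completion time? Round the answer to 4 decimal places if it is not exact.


Sort jobs by processing time (SPT order): [11, 12, 16, 19, 20]
Compute completion times sequentially:
  Job 1: processing = 11, completes at 11
  Job 2: processing = 12, completes at 23
  Job 3: processing = 16, completes at 39
  Job 4: processing = 19, completes at 58
  Job 5: processing = 20, completes at 78
Sum of completion times = 209
Average completion time = 209/5 = 41.8

41.8


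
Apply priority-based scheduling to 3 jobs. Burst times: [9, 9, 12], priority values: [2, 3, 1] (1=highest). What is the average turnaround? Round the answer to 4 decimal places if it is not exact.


Sort by priority (ascending = highest first):
Order: [(1, 12), (2, 9), (3, 9)]
Completion times:
  Priority 1, burst=12, C=12
  Priority 2, burst=9, C=21
  Priority 3, burst=9, C=30
Average turnaround = 63/3 = 21.0

21.0


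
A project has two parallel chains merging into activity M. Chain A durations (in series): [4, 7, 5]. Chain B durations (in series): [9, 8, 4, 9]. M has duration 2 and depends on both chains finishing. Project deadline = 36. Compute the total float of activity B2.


Forward pass: ES(B2) = sum of predecessors on chain B = 9
EF = ES + duration = 9 + 8 = 17
Backward pass: LF(M) = deadline = 36; LS(M) = 36 - 2 = 34
LF(B2) = LS(M) - sum(successors on chain B) = 34 - 13 = 21
LS = LF - duration = 21 - 8 = 13
Total float = LS - ES = 13 - 9 = 4

4


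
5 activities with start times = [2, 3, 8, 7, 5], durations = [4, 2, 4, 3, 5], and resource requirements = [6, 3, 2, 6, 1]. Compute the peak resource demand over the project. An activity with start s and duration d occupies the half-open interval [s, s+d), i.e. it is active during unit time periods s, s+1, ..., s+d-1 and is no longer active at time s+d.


Each activity i is active on [start_i, start_i + duration_i).
Compute total resource usage per time slot:
  t=0: active resources = [], total = 0
  t=1: active resources = [], total = 0
  t=2: active resources = [6], total = 6
  t=3: active resources = [6, 3], total = 9
  t=4: active resources = [6, 3], total = 9
  t=5: active resources = [6, 1], total = 7
  t=6: active resources = [1], total = 1
  t=7: active resources = [6, 1], total = 7
  t=8: active resources = [2, 6, 1], total = 9
  t=9: active resources = [2, 6, 1], total = 9
  t=10: active resources = [2], total = 2
  t=11: active resources = [2], total = 2
Peak resource demand = 9

9


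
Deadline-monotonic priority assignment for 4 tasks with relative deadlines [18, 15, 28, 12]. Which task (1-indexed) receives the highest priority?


Sort tasks by relative deadline (ascending):
  Task 4: deadline = 12
  Task 2: deadline = 15
  Task 1: deadline = 18
  Task 3: deadline = 28
Priority order (highest first): [4, 2, 1, 3]
Highest priority task = 4

4


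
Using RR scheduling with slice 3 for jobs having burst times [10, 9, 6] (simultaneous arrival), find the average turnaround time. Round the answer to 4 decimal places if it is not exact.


Time quantum = 3
Execution trace:
  J1 runs 3 units, time = 3
  J2 runs 3 units, time = 6
  J3 runs 3 units, time = 9
  J1 runs 3 units, time = 12
  J2 runs 3 units, time = 15
  J3 runs 3 units, time = 18
  J1 runs 3 units, time = 21
  J2 runs 3 units, time = 24
  J1 runs 1 units, time = 25
Finish times: [25, 24, 18]
Average turnaround = 67/3 = 22.3333

22.3333


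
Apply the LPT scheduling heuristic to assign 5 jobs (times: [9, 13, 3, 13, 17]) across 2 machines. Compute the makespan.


Sort jobs in decreasing order (LPT): [17, 13, 13, 9, 3]
Assign each job to the least loaded machine:
  Machine 1: jobs [17, 9, 3], load = 29
  Machine 2: jobs [13, 13], load = 26
Makespan = max load = 29

29


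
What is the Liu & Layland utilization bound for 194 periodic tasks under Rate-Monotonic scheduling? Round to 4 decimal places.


Compute 2^(1/194) = 1.0035793141
Subtract 1: 1.0035793141 - 1 = 0.0035793141
Multiply by n: 194 * 0.0035793141 = 0.6943869354
Round to 4 dp: 0.6944

0.6944


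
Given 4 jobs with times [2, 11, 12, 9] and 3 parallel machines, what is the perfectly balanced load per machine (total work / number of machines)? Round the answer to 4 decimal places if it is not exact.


Total processing time = 2 + 11 + 12 + 9 = 34
Number of machines = 3
Ideal balanced load = 34 / 3 = 11.3333

11.3333


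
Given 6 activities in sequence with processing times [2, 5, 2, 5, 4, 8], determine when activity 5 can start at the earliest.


Activity 5 starts after activities 1 through 4 complete.
Predecessor durations: [2, 5, 2, 5]
ES = 2 + 5 + 2 + 5 = 14

14


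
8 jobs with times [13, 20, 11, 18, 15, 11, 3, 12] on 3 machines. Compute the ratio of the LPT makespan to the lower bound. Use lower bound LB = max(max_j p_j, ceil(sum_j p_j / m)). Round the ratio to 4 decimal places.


LPT order: [20, 18, 15, 13, 12, 11, 11, 3]
Machine loads after assignment: [31, 33, 39]
LPT makespan = 39
Lower bound = max(max_job, ceil(total/3)) = max(20, 35) = 35
Ratio = 39 / 35 = 1.1143

1.1143


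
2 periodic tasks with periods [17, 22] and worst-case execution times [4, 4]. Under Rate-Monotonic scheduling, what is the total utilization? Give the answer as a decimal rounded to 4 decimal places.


Compute individual utilizations (exact fractions):
  Task 1: C/T = 4/17 (approx. 0.2353)
  Task 2: C/T = 4/22 = 2/11 (approx. 0.1818)
Total utilization U = 4/17 + 2/11 = 78/187
Rounded to 4 decimal places: U = 0.4171
RM (Liu & Layland) bound for 2 tasks = 0.828427; compare with U = 78/187 (approx. 0.417112)
U <= bound, so schedulable by RM sufficient condition.

0.4171


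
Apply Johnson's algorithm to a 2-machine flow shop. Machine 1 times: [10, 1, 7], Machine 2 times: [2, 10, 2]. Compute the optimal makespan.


Apply Johnson's rule:
  Group 1 (a <= b): [(2, 1, 10)]
  Group 2 (a > b): [(1, 10, 2), (3, 7, 2)]
Optimal job order: [2, 1, 3]
Schedule:
  Job 2: M1 done at 1, M2 done at 11
  Job 1: M1 done at 11, M2 done at 13
  Job 3: M1 done at 18, M2 done at 20
Makespan = 20

20


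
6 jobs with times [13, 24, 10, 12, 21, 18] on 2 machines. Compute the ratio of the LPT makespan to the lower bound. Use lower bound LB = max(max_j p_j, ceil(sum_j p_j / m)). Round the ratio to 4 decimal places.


LPT order: [24, 21, 18, 13, 12, 10]
Machine loads after assignment: [49, 49]
LPT makespan = 49
Lower bound = max(max_job, ceil(total/2)) = max(24, 49) = 49
Ratio = 49 / 49 = 1.0

1.0


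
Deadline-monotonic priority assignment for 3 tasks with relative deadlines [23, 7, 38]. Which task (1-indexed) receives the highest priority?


Sort tasks by relative deadline (ascending):
  Task 2: deadline = 7
  Task 1: deadline = 23
  Task 3: deadline = 38
Priority order (highest first): [2, 1, 3]
Highest priority task = 2

2


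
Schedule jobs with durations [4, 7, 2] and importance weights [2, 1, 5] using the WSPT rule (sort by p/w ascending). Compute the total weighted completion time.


Compute p/w ratios and sort ascending (WSPT): [(2, 5), (4, 2), (7, 1)]
Compute weighted completion times:
  Job (p=2,w=5): C=2, w*C=5*2=10
  Job (p=4,w=2): C=6, w*C=2*6=12
  Job (p=7,w=1): C=13, w*C=1*13=13
Total weighted completion time = 35

35


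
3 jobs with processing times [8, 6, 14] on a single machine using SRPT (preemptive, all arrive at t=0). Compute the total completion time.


Since all jobs arrive at t=0, SRPT equals SPT ordering.
SPT order: [6, 8, 14]
Completion times:
  Job 1: p=6, C=6
  Job 2: p=8, C=14
  Job 3: p=14, C=28
Total completion time = 6 + 14 + 28 = 48

48


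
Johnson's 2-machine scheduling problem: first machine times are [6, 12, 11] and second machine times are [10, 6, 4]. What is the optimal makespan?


Apply Johnson's rule:
  Group 1 (a <= b): [(1, 6, 10)]
  Group 2 (a > b): [(2, 12, 6), (3, 11, 4)]
Optimal job order: [1, 2, 3]
Schedule:
  Job 1: M1 done at 6, M2 done at 16
  Job 2: M1 done at 18, M2 done at 24
  Job 3: M1 done at 29, M2 done at 33
Makespan = 33

33


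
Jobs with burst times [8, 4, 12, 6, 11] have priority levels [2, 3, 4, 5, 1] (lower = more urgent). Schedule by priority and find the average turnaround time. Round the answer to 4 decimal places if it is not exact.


Sort by priority (ascending = highest first):
Order: [(1, 11), (2, 8), (3, 4), (4, 12), (5, 6)]
Completion times:
  Priority 1, burst=11, C=11
  Priority 2, burst=8, C=19
  Priority 3, burst=4, C=23
  Priority 4, burst=12, C=35
  Priority 5, burst=6, C=41
Average turnaround = 129/5 = 25.8

25.8


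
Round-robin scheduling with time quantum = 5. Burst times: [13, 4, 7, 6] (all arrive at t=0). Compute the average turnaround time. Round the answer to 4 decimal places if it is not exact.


Time quantum = 5
Execution trace:
  J1 runs 5 units, time = 5
  J2 runs 4 units, time = 9
  J3 runs 5 units, time = 14
  J4 runs 5 units, time = 19
  J1 runs 5 units, time = 24
  J3 runs 2 units, time = 26
  J4 runs 1 units, time = 27
  J1 runs 3 units, time = 30
Finish times: [30, 9, 26, 27]
Average turnaround = 92/4 = 23.0

23.0


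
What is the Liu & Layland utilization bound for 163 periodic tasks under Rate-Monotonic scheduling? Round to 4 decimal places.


Compute 2^(1/163) = 1.0042614911
Subtract 1: 1.0042614911 - 1 = 0.0042614911
Multiply by n: 163 * 0.0042614911 = 0.6946230493
Round to 4 dp: 0.6946

0.6946


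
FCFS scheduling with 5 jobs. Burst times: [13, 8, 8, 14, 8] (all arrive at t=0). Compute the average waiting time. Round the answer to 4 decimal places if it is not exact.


FCFS order (as given): [13, 8, 8, 14, 8]
Waiting times:
  Job 1: wait = 0
  Job 2: wait = 13
  Job 3: wait = 21
  Job 4: wait = 29
  Job 5: wait = 43
Sum of waiting times = 106
Average waiting time = 106/5 = 21.2

21.2


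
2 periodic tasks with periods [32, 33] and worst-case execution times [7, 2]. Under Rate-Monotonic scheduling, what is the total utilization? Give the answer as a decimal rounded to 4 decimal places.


Compute individual utilizations (exact fractions):
  Task 1: C/T = 7/32 (approx. 0.2188)
  Task 2: C/T = 2/33 (approx. 0.0606)
Total utilization U = 7/32 + 2/33 = 295/1056
Rounded to 4 decimal places: U = 0.2794
RM (Liu & Layland) bound for 2 tasks = 0.828427; compare with U = 295/1056 (approx. 0.279356)
U <= bound, so schedulable by RM sufficient condition.

0.2794


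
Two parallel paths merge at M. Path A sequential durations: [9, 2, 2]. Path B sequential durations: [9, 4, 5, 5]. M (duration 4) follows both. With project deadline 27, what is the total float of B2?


Forward pass: ES(B2) = sum of predecessors on chain B = 9
EF = ES + duration = 9 + 4 = 13
Backward pass: LF(M) = deadline = 27; LS(M) = 27 - 4 = 23
LF(B2) = LS(M) - sum(successors on chain B) = 23 - 10 = 13
LS = LF - duration = 13 - 4 = 9
Total float = LS - ES = 9 - 9 = 0

0


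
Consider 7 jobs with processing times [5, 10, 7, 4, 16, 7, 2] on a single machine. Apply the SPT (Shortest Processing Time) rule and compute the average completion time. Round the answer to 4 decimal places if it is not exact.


Sort jobs by processing time (SPT order): [2, 4, 5, 7, 7, 10, 16]
Compute completion times sequentially:
  Job 1: processing = 2, completes at 2
  Job 2: processing = 4, completes at 6
  Job 3: processing = 5, completes at 11
  Job 4: processing = 7, completes at 18
  Job 5: processing = 7, completes at 25
  Job 6: processing = 10, completes at 35
  Job 7: processing = 16, completes at 51
Sum of completion times = 148
Average completion time = 148/7 = 21.1429

21.1429


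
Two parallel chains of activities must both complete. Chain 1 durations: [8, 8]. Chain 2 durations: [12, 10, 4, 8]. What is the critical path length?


Path A total = 8 + 8 = 16
Path B total = 12 + 10 + 4 + 8 = 34
Critical path = longest path = max(16, 34) = 34

34


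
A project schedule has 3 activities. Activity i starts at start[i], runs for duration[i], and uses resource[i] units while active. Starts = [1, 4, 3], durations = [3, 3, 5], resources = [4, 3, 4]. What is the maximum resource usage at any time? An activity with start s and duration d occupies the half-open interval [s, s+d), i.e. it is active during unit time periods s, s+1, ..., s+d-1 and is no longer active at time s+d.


Each activity i is active on [start_i, start_i + duration_i).
Compute total resource usage per time slot:
  t=0: active resources = [], total = 0
  t=1: active resources = [4], total = 4
  t=2: active resources = [4], total = 4
  t=3: active resources = [4, 4], total = 8
  t=4: active resources = [3, 4], total = 7
  t=5: active resources = [3, 4], total = 7
  t=6: active resources = [3, 4], total = 7
  t=7: active resources = [4], total = 4
Peak resource demand = 8

8


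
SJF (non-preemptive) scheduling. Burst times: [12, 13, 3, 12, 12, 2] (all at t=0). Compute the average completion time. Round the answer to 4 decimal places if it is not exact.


SJF order (ascending): [2, 3, 12, 12, 12, 13]
Completion times:
  Job 1: burst=2, C=2
  Job 2: burst=3, C=5
  Job 3: burst=12, C=17
  Job 4: burst=12, C=29
  Job 5: burst=12, C=41
  Job 6: burst=13, C=54
Average completion = 148/6 = 24.6667

24.6667


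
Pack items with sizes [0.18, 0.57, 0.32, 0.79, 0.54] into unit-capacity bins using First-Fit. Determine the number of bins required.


Place items sequentially using First-Fit:
  Item 0.18 -> new Bin 1
  Item 0.57 -> Bin 1 (now 0.75)
  Item 0.32 -> new Bin 2
  Item 0.79 -> new Bin 3
  Item 0.54 -> Bin 2 (now 0.86)
Total bins used = 3

3


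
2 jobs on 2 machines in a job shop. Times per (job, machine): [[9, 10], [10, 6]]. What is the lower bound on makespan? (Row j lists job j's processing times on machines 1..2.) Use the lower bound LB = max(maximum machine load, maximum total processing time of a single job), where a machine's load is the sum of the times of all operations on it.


Machine loads:
  Machine 1: 9 + 10 = 19
  Machine 2: 10 + 6 = 16
Max machine load = 19
Job totals:
  Job 1: 19
  Job 2: 16
Max job total = 19
Lower bound = max(19, 19) = 19

19


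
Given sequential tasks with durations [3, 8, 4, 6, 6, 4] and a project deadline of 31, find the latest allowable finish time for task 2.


LF(activity 2) = deadline - sum of successor durations
Successors: activities 3 through 6 with durations [4, 6, 6, 4]
Sum of successor durations = 20
LF = 31 - 20 = 11

11


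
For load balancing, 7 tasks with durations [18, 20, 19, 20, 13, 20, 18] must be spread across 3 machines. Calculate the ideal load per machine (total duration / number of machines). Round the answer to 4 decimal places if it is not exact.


Total processing time = 18 + 20 + 19 + 20 + 13 + 20 + 18 = 128
Number of machines = 3
Ideal balanced load = 128 / 3 = 42.6667

42.6667


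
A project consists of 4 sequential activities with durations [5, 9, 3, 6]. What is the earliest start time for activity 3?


Activity 3 starts after activities 1 through 2 complete.
Predecessor durations: [5, 9]
ES = 5 + 9 = 14

14


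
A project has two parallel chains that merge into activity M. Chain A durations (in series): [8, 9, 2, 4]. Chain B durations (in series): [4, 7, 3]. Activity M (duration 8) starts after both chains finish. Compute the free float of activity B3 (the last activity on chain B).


ES(B3) = sum of predecessors on chain B = 11
EF(B3) = ES + duration = 11 + 3 = 14
Successor of B3 is M. ES(M) = max(sum(A), sum(B)) = max(23, 14) = 23
Free float = ES(successor) - EF(current) = 23 - 14 = 9

9


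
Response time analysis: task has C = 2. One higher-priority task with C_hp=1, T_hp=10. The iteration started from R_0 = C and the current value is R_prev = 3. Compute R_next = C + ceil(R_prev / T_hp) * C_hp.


R_next = C + ceil(R_prev / T_hp) * C_hp
ceil(3 / 10) = ceil(0.3) = 1
Interference = 1 * 1 = 1
R_next = 2 + 1 = 3
R_next = R_prev, so the iteration has converged (response time = 3).

3


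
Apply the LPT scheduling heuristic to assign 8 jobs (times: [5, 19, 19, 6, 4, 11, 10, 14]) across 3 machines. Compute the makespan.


Sort jobs in decreasing order (LPT): [19, 19, 14, 11, 10, 6, 5, 4]
Assign each job to the least loaded machine:
  Machine 1: jobs [19, 10], load = 29
  Machine 2: jobs [19, 6, 5], load = 30
  Machine 3: jobs [14, 11, 4], load = 29
Makespan = max load = 30

30


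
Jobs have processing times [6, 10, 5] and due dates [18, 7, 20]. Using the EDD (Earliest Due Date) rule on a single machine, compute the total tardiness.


Sort by due date (EDD order): [(10, 7), (6, 18), (5, 20)]
Compute completion times and tardiness:
  Job 1: p=10, d=7, C=10, tardiness=max(0,10-7)=3
  Job 2: p=6, d=18, C=16, tardiness=max(0,16-18)=0
  Job 3: p=5, d=20, C=21, tardiness=max(0,21-20)=1
Total tardiness = 4

4


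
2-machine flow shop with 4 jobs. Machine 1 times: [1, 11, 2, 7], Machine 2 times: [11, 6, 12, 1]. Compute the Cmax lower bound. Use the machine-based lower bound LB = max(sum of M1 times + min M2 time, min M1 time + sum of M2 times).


LB1 = sum(M1 times) + min(M2 times) = 21 + 1 = 22
LB2 = min(M1 times) + sum(M2 times) = 1 + 30 = 31
Lower bound = max(LB1, LB2) = max(22, 31) = 31

31


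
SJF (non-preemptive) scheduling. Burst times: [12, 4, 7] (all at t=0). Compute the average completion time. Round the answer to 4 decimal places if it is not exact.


SJF order (ascending): [4, 7, 12]
Completion times:
  Job 1: burst=4, C=4
  Job 2: burst=7, C=11
  Job 3: burst=12, C=23
Average completion = 38/3 = 12.6667

12.6667


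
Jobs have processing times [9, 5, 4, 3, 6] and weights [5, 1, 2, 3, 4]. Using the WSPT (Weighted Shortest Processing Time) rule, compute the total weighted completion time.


Compute p/w ratios and sort ascending (WSPT): [(3, 3), (6, 4), (9, 5), (4, 2), (5, 1)]
Compute weighted completion times:
  Job (p=3,w=3): C=3, w*C=3*3=9
  Job (p=6,w=4): C=9, w*C=4*9=36
  Job (p=9,w=5): C=18, w*C=5*18=90
  Job (p=4,w=2): C=22, w*C=2*22=44
  Job (p=5,w=1): C=27, w*C=1*27=27
Total weighted completion time = 206

206


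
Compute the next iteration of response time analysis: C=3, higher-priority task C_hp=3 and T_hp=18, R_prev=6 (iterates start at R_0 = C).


R_next = C + ceil(R_prev / T_hp) * C_hp
ceil(6 / 18) = ceil(0.3333) = 1
Interference = 1 * 3 = 3
R_next = 3 + 3 = 6
R_next = R_prev, so the iteration has converged (response time = 6).

6


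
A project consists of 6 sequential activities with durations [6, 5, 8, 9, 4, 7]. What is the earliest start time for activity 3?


Activity 3 starts after activities 1 through 2 complete.
Predecessor durations: [6, 5]
ES = 6 + 5 = 11

11


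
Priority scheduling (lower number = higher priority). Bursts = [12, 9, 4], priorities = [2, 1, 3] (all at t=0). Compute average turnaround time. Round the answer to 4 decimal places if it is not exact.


Sort by priority (ascending = highest first):
Order: [(1, 9), (2, 12), (3, 4)]
Completion times:
  Priority 1, burst=9, C=9
  Priority 2, burst=12, C=21
  Priority 3, burst=4, C=25
Average turnaround = 55/3 = 18.3333

18.3333


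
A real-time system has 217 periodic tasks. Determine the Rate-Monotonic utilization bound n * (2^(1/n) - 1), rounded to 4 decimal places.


Compute 2^(1/217) = 1.0031993336
Subtract 1: 1.0031993336 - 1 = 0.0031993336
Multiply by n: 217 * 0.0031993336 = 0.6942553912
Round to 4 dp: 0.6943

0.6943


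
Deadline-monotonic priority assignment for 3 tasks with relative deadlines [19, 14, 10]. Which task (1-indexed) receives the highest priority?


Sort tasks by relative deadline (ascending):
  Task 3: deadline = 10
  Task 2: deadline = 14
  Task 1: deadline = 19
Priority order (highest first): [3, 2, 1]
Highest priority task = 3

3


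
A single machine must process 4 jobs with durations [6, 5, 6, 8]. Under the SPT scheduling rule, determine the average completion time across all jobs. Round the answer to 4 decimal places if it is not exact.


Sort jobs by processing time (SPT order): [5, 6, 6, 8]
Compute completion times sequentially:
  Job 1: processing = 5, completes at 5
  Job 2: processing = 6, completes at 11
  Job 3: processing = 6, completes at 17
  Job 4: processing = 8, completes at 25
Sum of completion times = 58
Average completion time = 58/4 = 14.5

14.5


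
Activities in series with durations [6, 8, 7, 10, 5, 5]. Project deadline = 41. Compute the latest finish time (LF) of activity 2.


LF(activity 2) = deadline - sum of successor durations
Successors: activities 3 through 6 with durations [7, 10, 5, 5]
Sum of successor durations = 27
LF = 41 - 27 = 14

14


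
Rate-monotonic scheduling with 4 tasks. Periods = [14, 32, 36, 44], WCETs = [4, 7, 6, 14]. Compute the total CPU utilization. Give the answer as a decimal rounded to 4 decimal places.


Compute individual utilizations (exact fractions):
  Task 1: C/T = 4/14 = 2/7 (approx. 0.2857)
  Task 2: C/T = 7/32 (approx. 0.2188)
  Task 3: C/T = 6/36 = 1/6 (approx. 0.1667)
  Task 4: C/T = 14/44 = 7/22 (approx. 0.3182)
Total utilization U = 2/7 + 7/32 + 1/6 + 7/22 = 7313/7392
Rounded to 4 decimal places: U = 0.9893
RM (Liu & Layland) bound for 4 tasks = 0.756828; compare with U = 7313/7392 (approx. 0.989313)
bound < U <= 1, so the RM sufficient condition is not met (inconclusive; an exact test such as response-time analysis is needed).

0.9893


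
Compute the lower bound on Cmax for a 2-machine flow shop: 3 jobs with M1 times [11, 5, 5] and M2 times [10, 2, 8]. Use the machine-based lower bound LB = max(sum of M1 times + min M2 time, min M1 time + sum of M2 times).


LB1 = sum(M1 times) + min(M2 times) = 21 + 2 = 23
LB2 = min(M1 times) + sum(M2 times) = 5 + 20 = 25
Lower bound = max(LB1, LB2) = max(23, 25) = 25

25


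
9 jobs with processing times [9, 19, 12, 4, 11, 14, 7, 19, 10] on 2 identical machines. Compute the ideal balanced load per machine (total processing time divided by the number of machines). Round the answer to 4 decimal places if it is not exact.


Total processing time = 9 + 19 + 12 + 4 + 11 + 14 + 7 + 19 + 10 = 105
Number of machines = 2
Ideal balanced load = 105 / 2 = 52.5

52.5


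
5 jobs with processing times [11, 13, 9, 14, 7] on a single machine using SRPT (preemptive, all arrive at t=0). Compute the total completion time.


Since all jobs arrive at t=0, SRPT equals SPT ordering.
SPT order: [7, 9, 11, 13, 14]
Completion times:
  Job 1: p=7, C=7
  Job 2: p=9, C=16
  Job 3: p=11, C=27
  Job 4: p=13, C=40
  Job 5: p=14, C=54
Total completion time = 7 + 16 + 27 + 40 + 54 = 144

144


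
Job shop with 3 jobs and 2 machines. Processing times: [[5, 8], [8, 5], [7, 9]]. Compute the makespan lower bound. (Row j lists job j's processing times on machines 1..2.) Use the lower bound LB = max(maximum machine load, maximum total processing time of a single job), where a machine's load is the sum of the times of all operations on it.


Machine loads:
  Machine 1: 5 + 8 + 7 = 20
  Machine 2: 8 + 5 + 9 = 22
Max machine load = 22
Job totals:
  Job 1: 13
  Job 2: 13
  Job 3: 16
Max job total = 16
Lower bound = max(22, 16) = 22

22


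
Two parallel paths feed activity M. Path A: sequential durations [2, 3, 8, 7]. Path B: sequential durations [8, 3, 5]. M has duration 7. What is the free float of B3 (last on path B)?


ES(B3) = sum of predecessors on chain B = 11
EF(B3) = ES + duration = 11 + 5 = 16
Successor of B3 is M. ES(M) = max(sum(A), sum(B)) = max(20, 16) = 20
Free float = ES(successor) - EF(current) = 20 - 16 = 4

4


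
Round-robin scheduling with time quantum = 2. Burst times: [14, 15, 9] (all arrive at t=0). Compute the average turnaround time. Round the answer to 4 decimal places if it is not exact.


Time quantum = 2
Execution trace:
  J1 runs 2 units, time = 2
  J2 runs 2 units, time = 4
  J3 runs 2 units, time = 6
  J1 runs 2 units, time = 8
  J2 runs 2 units, time = 10
  J3 runs 2 units, time = 12
  J1 runs 2 units, time = 14
  J2 runs 2 units, time = 16
  J3 runs 2 units, time = 18
  J1 runs 2 units, time = 20
  J2 runs 2 units, time = 22
  J3 runs 2 units, time = 24
  J1 runs 2 units, time = 26
  J2 runs 2 units, time = 28
  J3 runs 1 units, time = 29
  J1 runs 2 units, time = 31
  J2 runs 2 units, time = 33
  J1 runs 2 units, time = 35
  J2 runs 2 units, time = 37
  J2 runs 1 units, time = 38
Finish times: [35, 38, 29]
Average turnaround = 102/3 = 34.0

34.0


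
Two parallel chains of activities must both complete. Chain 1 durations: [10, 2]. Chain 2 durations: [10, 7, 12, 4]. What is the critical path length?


Path A total = 10 + 2 = 12
Path B total = 10 + 7 + 12 + 4 = 33
Critical path = longest path = max(12, 33) = 33

33


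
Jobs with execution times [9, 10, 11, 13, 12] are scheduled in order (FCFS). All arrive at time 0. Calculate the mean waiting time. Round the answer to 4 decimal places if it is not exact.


FCFS order (as given): [9, 10, 11, 13, 12]
Waiting times:
  Job 1: wait = 0
  Job 2: wait = 9
  Job 3: wait = 19
  Job 4: wait = 30
  Job 5: wait = 43
Sum of waiting times = 101
Average waiting time = 101/5 = 20.2

20.2


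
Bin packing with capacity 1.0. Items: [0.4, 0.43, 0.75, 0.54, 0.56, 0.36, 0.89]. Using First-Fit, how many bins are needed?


Place items sequentially using First-Fit:
  Item 0.4 -> new Bin 1
  Item 0.43 -> Bin 1 (now 0.83)
  Item 0.75 -> new Bin 2
  Item 0.54 -> new Bin 3
  Item 0.56 -> new Bin 4
  Item 0.36 -> Bin 3 (now 0.9)
  Item 0.89 -> new Bin 5
Total bins used = 5

5


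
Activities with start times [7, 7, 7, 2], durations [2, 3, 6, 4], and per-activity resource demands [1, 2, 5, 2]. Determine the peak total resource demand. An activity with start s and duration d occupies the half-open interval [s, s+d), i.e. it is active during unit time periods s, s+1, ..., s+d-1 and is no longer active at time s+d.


Each activity i is active on [start_i, start_i + duration_i).
Compute total resource usage per time slot:
  t=0: active resources = [], total = 0
  t=1: active resources = [], total = 0
  t=2: active resources = [2], total = 2
  t=3: active resources = [2], total = 2
  t=4: active resources = [2], total = 2
  t=5: active resources = [2], total = 2
  t=6: active resources = [], total = 0
  t=7: active resources = [1, 2, 5], total = 8
  t=8: active resources = [1, 2, 5], total = 8
  t=9: active resources = [2, 5], total = 7
  t=10: active resources = [5], total = 5
  t=11: active resources = [5], total = 5
  t=12: active resources = [5], total = 5
Peak resource demand = 8

8


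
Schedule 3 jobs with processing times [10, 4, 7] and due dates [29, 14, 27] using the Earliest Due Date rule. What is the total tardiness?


Sort by due date (EDD order): [(4, 14), (7, 27), (10, 29)]
Compute completion times and tardiness:
  Job 1: p=4, d=14, C=4, tardiness=max(0,4-14)=0
  Job 2: p=7, d=27, C=11, tardiness=max(0,11-27)=0
  Job 3: p=10, d=29, C=21, tardiness=max(0,21-29)=0
Total tardiness = 0

0


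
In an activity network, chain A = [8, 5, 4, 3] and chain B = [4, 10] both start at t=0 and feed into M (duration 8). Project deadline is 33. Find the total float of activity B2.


Forward pass: ES(B2) = sum of predecessors on chain B = 4
EF = ES + duration = 4 + 10 = 14
Backward pass: LF(M) = deadline = 33; LS(M) = 33 - 8 = 25
LF(B2) = LS(M) - sum(successors on chain B) = 25 - 0 = 25
LS = LF - duration = 25 - 10 = 15
Total float = LS - ES = 15 - 4 = 11

11


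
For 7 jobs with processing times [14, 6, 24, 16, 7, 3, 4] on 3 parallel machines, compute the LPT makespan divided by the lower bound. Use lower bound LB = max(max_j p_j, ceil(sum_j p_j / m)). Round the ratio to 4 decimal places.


LPT order: [24, 16, 14, 7, 6, 4, 3]
Machine loads after assignment: [24, 25, 25]
LPT makespan = 25
Lower bound = max(max_job, ceil(total/3)) = max(24, 25) = 25
Ratio = 25 / 25 = 1.0

1.0


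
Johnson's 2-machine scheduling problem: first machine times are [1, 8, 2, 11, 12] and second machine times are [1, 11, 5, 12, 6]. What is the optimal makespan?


Apply Johnson's rule:
  Group 1 (a <= b): [(1, 1, 1), (3, 2, 5), (2, 8, 11), (4, 11, 12)]
  Group 2 (a > b): [(5, 12, 6)]
Optimal job order: [1, 3, 2, 4, 5]
Schedule:
  Job 1: M1 done at 1, M2 done at 2
  Job 3: M1 done at 3, M2 done at 8
  Job 2: M1 done at 11, M2 done at 22
  Job 4: M1 done at 22, M2 done at 34
  Job 5: M1 done at 34, M2 done at 40
Makespan = 40

40


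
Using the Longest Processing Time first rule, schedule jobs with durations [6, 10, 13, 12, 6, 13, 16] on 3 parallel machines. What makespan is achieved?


Sort jobs in decreasing order (LPT): [16, 13, 13, 12, 10, 6, 6]
Assign each job to the least loaded machine:
  Machine 1: jobs [16, 6, 6], load = 28
  Machine 2: jobs [13, 12], load = 25
  Machine 3: jobs [13, 10], load = 23
Makespan = max load = 28

28


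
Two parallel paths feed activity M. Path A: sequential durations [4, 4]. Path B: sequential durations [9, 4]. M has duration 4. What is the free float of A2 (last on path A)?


ES(A2) = sum of predecessors on chain A = 4
EF(A2) = ES + duration = 4 + 4 = 8
Successor of A2 is M. ES(M) = max(sum(A), sum(B)) = max(8, 13) = 13
Free float = ES(successor) - EF(current) = 13 - 8 = 5

5


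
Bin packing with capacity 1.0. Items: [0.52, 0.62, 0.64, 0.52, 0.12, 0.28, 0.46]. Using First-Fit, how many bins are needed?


Place items sequentially using First-Fit:
  Item 0.52 -> new Bin 1
  Item 0.62 -> new Bin 2
  Item 0.64 -> new Bin 3
  Item 0.52 -> new Bin 4
  Item 0.12 -> Bin 1 (now 0.64)
  Item 0.28 -> Bin 1 (now 0.92)
  Item 0.46 -> Bin 4 (now 0.98)
Total bins used = 4

4


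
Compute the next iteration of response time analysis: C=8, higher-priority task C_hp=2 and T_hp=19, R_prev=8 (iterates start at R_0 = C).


R_next = C + ceil(R_prev / T_hp) * C_hp
ceil(8 / 19) = ceil(0.4211) = 1
Interference = 1 * 2 = 2
R_next = 8 + 2 = 10

10


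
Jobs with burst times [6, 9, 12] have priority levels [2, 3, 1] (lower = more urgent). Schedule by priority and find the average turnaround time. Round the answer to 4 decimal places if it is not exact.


Sort by priority (ascending = highest first):
Order: [(1, 12), (2, 6), (3, 9)]
Completion times:
  Priority 1, burst=12, C=12
  Priority 2, burst=6, C=18
  Priority 3, burst=9, C=27
Average turnaround = 57/3 = 19.0

19.0


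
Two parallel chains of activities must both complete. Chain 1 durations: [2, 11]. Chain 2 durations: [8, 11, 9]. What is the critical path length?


Path A total = 2 + 11 = 13
Path B total = 8 + 11 + 9 = 28
Critical path = longest path = max(13, 28) = 28

28


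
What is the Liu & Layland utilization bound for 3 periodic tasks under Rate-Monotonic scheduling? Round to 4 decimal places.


Compute 2^(1/3) = 1.2599210499
Subtract 1: 1.2599210499 - 1 = 0.2599210499
Multiply by n: 3 * 0.2599210499 = 0.7797631497
Round to 4 dp: 0.7798

0.7798


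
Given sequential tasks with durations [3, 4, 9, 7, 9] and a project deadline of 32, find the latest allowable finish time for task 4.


LF(activity 4) = deadline - sum of successor durations
Successors: activities 5 through 5 with durations [9]
Sum of successor durations = 9
LF = 32 - 9 = 23

23


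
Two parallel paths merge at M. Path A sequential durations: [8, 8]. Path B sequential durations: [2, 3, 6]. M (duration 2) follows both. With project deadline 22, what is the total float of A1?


Forward pass: ES(A1) = sum of predecessors on chain A = 0
EF = ES + duration = 0 + 8 = 8
Backward pass: LF(M) = deadline = 22; LS(M) = 22 - 2 = 20
LF(A1) = LS(M) - sum(successors on chain A) = 20 - 8 = 12
LS = LF - duration = 12 - 8 = 4
Total float = LS - ES = 4 - 0 = 4

4


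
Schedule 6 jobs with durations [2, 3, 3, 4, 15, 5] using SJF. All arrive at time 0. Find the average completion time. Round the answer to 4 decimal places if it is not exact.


SJF order (ascending): [2, 3, 3, 4, 5, 15]
Completion times:
  Job 1: burst=2, C=2
  Job 2: burst=3, C=5
  Job 3: burst=3, C=8
  Job 4: burst=4, C=12
  Job 5: burst=5, C=17
  Job 6: burst=15, C=32
Average completion = 76/6 = 12.6667

12.6667


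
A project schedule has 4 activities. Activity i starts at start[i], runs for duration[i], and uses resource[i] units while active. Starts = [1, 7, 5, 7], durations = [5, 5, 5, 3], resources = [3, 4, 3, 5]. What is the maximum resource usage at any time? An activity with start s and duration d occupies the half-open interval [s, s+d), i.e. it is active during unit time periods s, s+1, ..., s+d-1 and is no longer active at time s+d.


Each activity i is active on [start_i, start_i + duration_i).
Compute total resource usage per time slot:
  t=0: active resources = [], total = 0
  t=1: active resources = [3], total = 3
  t=2: active resources = [3], total = 3
  t=3: active resources = [3], total = 3
  t=4: active resources = [3], total = 3
  t=5: active resources = [3, 3], total = 6
  t=6: active resources = [3], total = 3
  t=7: active resources = [4, 3, 5], total = 12
  t=8: active resources = [4, 3, 5], total = 12
  t=9: active resources = [4, 3, 5], total = 12
  t=10: active resources = [4], total = 4
  t=11: active resources = [4], total = 4
Peak resource demand = 12

12
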